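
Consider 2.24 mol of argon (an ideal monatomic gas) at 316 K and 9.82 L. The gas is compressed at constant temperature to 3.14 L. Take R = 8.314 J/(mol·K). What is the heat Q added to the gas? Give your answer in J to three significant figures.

Q ≈ -6710 J

Isothermal ⇒ ΔU = 0, so Q = W = nRT ln(V₂/V₁).
Q = (2.24)(8.314)(316) ln(3.14/9.82) = 5885 × -1.14 = -6710 J.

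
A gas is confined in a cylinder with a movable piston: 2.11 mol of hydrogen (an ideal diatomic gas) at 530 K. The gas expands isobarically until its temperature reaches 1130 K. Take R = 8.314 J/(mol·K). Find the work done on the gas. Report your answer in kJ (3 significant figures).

Isobaric: W = P ΔV = nR ΔT.
W = (2.11)(8.314)(1130 − 530) = 10526 J.
Work on gas = −W_by = -10526 J.

W ≈ -10.5 kJ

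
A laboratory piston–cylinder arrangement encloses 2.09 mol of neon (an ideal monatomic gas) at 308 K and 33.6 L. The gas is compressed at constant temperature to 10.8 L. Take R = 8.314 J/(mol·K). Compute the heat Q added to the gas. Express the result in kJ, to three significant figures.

Isothermal ⇒ ΔU = 0, so Q = W = nRT ln(V₂/V₁).
Q = (2.09)(8.314)(308) ln(10.8/33.6) = 5352 × -1.135 = -6074 J.

Q ≈ -6.07 kJ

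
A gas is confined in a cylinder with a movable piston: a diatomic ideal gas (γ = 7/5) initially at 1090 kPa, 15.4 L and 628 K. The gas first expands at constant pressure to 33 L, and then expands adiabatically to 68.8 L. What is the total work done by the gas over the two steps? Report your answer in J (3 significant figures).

W_total ≈ 42100 J

Step 1 (isobaric): W = PΔV = (1090 kPa)(33 − 15.4 L) = 19184 J.
After step 1: P = 1090 kPa, V = 33 L, T = 1346 K.
Step 2 (adiabatic): W = (P₁V₁ − P₂V₂)/(γ−1) = (35970 − 26811)/0.4 = 22898 J.
W_total = 19184 + 22898 = 42082 J.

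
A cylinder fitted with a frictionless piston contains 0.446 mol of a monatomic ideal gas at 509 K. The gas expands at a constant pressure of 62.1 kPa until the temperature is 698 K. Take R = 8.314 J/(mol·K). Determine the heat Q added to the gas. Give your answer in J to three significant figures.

Q ≈ 1750 J

Isobaric: W = nRΔT = (0.446)(8.314)(189) = 700.8 J.
ΔU = nCᵥΔT with Cᵥ = 3R/2: ΔU = (0.446)(12.47)(189) = 1051 J.
Q = ΔU + W = 1051 + 700.8 = 1752 J.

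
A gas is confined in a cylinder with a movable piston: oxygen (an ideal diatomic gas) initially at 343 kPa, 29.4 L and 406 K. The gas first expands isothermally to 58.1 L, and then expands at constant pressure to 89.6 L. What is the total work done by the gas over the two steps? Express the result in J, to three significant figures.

Step 1 (isothermal): W = P₁V₁ ln(V₂/V₁) = (10084) ln(58.1/29.4) = 6869 J.
After step 1: P = 173.6 kPa, V = 58.1 L, T = 406 K.
Step 2 (isobaric): W = PΔV = (173.6 kPa)(89.6 − 58.1 L) = 5467 J.
W_total = 6869 + 5467 = 12336 J.

W_total ≈ 12300 J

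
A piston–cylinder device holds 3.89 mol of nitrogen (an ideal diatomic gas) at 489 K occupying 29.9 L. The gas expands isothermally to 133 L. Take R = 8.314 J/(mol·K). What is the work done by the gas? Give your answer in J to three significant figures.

Isothermal: W = nRT ln(V₂/V₁).
W = (3.89)(8.314)(489) × ln(133/29.9)
  = 15815 × 1.492
W_by_gas = 23604 J.

W ≈ 23600 J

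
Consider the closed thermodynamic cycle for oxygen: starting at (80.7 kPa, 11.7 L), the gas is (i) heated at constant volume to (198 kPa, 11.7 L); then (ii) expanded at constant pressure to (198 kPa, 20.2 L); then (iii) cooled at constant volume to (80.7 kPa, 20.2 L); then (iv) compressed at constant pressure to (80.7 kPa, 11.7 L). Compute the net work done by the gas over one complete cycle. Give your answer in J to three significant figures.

Constant-volume legs do no work.
W(ii) = (198)(20.2 − 11.7) = 1683 J; W(iv) = (80.7)(11.7 − 20.2) = -686 J.
W_net = 1683 − 686 = 997 J (the clockwise enclosed area).

W_net ≈ 997 J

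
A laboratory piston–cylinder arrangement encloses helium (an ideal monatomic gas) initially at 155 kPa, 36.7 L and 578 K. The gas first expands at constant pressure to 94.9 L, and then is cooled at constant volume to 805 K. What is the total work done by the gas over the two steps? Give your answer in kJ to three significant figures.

W_total ≈ 9.02 kJ

Step 1 (isobaric): W = PΔV = (155 kPa)(94.9 − 36.7 L) = 9021 J.
Step 2 (isochoric): W = 0 (constant volume).
W_total = 9021 + 0 = 9021 J.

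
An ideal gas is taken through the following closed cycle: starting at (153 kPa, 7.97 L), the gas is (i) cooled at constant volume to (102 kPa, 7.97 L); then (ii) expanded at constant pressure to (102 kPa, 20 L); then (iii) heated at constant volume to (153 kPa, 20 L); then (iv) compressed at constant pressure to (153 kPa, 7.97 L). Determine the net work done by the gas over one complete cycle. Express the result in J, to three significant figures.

W_net ≈ -614 J

Constant-volume legs do no work.
W(ii) = (102)(20 − 7.97) = 1227 J; W(iv) = (153)(7.97 − 20) = -1841 J.
W_net = 1227 − 1841 = -613.5 J (the counter-clockwise enclosed area).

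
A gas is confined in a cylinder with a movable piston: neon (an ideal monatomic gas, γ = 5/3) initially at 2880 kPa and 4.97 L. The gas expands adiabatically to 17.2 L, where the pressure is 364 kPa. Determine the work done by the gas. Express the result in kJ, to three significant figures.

Adiabatic: W = (P₁V₁ − P₂V₂)/(γ − 1) with γ = 5/3.
P₁V₁ = 14314 J, P₂V₂ = 6261 J.
W = (14314 − 6261) / 0.6667 = 12079 J.

W ≈ 12.1 kJ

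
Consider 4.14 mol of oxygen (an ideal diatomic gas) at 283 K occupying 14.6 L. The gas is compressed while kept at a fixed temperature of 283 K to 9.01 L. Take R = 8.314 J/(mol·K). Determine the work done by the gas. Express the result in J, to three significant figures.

W ≈ -4700 J

Isothermal: W = nRT ln(V₂/V₁).
W = (4.14)(8.314)(283) × ln(9.01/14.6)
  = 9741 × -0.4827
W_by_gas = -4702 J.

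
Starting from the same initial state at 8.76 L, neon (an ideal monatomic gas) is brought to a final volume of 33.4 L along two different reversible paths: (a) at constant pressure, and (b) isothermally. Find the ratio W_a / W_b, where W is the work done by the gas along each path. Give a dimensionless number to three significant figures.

W_a / W_b ≈ 2.10

Path (a) isobaric: W = P₁(V₂ − V₁) → W_a/(P₁V₁) = 2.813.
Path (b) isothermal: W = P₁V₁ ln(V₂/V₁) → W_b/(P₁V₁) = 1.338.
W_a / W_b = 2.813 / 1.338 = 2.102.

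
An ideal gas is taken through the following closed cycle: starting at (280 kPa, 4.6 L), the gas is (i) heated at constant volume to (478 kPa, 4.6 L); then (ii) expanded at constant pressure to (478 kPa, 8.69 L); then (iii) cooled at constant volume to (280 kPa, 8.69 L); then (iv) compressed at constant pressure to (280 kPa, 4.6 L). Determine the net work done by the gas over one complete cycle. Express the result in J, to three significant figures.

W_net ≈ 810 J

Constant-volume legs do no work.
W(ii) = (478)(8.69 − 4.6) = 1955 J; W(iv) = (280)(4.6 − 8.69) = -1145 J.
W_net = 1955 − 1145 = 809.8 J (the clockwise enclosed area).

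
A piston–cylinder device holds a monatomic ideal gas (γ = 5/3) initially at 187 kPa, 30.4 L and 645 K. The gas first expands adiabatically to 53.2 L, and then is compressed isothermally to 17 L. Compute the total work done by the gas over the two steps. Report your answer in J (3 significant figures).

W_total ≈ -1810 J

Step 1 (adiabatic): W = (P₁V₁ − P₂V₂)/(γ−1) = (5685 − 3915)/0.667 = 2655 J.
After step 1: P = 73.58 kPa, V = 53.2 L, T = 444.2 K.
Step 2 (isothermal): W = P₁V₁ ln(V₂/V₁) = (3915) ln(17/53.2) = -4466 J.
W_total = 2655 − 4466 = -1811 J.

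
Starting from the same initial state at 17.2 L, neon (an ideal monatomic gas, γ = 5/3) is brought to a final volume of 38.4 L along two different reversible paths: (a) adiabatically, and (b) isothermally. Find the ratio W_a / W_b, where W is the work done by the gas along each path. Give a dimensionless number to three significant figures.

Path (a) adiabatic: W = P₁V₁(1 − (V₁/V₂)^(γ−1))/(γ−1) → W_a/(P₁V₁) = 0.6219.
Path (b) isothermal: W = P₁V₁ ln(V₂/V₁) → W_b/(P₁V₁) = 0.8031.
W_a / W_b = 0.6219 / 0.8031 = 0.7743.

W_a / W_b ≈ 0.774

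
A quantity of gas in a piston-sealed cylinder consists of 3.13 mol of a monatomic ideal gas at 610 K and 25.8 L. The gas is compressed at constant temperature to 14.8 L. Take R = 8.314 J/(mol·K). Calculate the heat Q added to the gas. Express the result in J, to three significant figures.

Isothermal ⇒ ΔU = 0, so Q = W = nRT ln(V₂/V₁).
Q = (3.13)(8.314)(610) ln(14.8/25.8) = 15874 × -0.5557 = -8822 J.

Q ≈ -8820 J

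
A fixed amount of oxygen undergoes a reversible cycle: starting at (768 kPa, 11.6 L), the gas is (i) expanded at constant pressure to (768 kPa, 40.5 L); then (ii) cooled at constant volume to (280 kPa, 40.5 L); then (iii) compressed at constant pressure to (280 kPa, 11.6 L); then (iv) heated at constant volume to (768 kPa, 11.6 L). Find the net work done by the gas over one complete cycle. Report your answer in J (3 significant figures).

W_net ≈ 14100 J

Constant-volume legs do no work.
W(i) = (768)(40.5 − 11.6) = 22195 J; W(iii) = (280)(11.6 − 40.5) = -8092 J.
W_net = 22195 − 8092 = 14103 J (the clockwise enclosed area).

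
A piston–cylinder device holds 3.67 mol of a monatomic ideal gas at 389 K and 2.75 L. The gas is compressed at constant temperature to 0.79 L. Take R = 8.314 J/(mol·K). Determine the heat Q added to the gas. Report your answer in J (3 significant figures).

Isothermal ⇒ ΔU = 0, so Q = W = nRT ln(V₂/V₁).
Q = (3.67)(8.314)(389) ln(0.79/2.75) = 11869 × -1.247 = -14805 J.

Q ≈ -14800 J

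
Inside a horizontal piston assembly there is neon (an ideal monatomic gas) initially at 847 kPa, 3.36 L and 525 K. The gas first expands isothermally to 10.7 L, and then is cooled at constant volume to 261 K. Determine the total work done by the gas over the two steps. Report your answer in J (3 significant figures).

W_total ≈ 3300 J

Step 1 (isothermal): W = P₁V₁ ln(V₂/V₁) = (2846) ln(10.7/3.36) = 3296 J.
Step 2 (isochoric): W = 0 (constant volume).
W_total = 3296 + 0 = 3296 J.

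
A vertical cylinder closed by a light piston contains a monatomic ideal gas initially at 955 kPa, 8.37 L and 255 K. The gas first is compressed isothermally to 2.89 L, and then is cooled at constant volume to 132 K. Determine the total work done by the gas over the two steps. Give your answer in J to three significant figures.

Step 1 (isothermal): W = P₁V₁ ln(V₂/V₁) = (7993) ln(2.89/8.37) = -8500 J.
Step 2 (isochoric): W = 0 (constant volume).
W_total = -8500 + 0 = -8500 J.

W_total ≈ -8500 J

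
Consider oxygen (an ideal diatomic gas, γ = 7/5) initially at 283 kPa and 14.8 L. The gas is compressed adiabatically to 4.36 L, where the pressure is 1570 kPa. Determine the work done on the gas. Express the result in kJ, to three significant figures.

W ≈ 6.64 kJ

Adiabatic: W = (P₁V₁ − P₂V₂)/(γ − 1) with γ = 7/5.
P₁V₁ = 4188 J, P₂V₂ = 6845 J.
W = (4188 − 6845) / 0.4 = -6642 J.
Work on gas = −W_by = 6642 J.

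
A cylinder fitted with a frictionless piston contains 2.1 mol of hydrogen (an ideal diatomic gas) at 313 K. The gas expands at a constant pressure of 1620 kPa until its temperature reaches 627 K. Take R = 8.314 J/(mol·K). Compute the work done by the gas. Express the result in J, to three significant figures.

Isobaric: W = P ΔV = nR ΔT.
W = (2.1)(8.314)(627 − 313) = 5482 J.

W ≈ 5480 J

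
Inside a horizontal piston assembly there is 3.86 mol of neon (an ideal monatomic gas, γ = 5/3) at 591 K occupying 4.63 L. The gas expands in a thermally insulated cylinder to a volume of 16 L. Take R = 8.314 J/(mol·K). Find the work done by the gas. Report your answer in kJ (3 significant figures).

Adiabatic: TV^(γ−1) = const with γ = 5/3.
T₂ = T₁ (V₁/V₂)^(γ−1) = 591 × (4.63/16)^0.667 = 591 × 0.4375 = 258.6 K.
W_by = nCᵥ(T₁ − T₂) = (3.86)(12.47)(591 − 258.6) = 16003 J.

W ≈ 16.0 kJ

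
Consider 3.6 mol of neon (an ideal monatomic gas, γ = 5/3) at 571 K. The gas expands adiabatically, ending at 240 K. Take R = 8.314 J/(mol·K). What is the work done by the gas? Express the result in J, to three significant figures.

W ≈ 14900 J

Adiabatic ⇒ Q = 0, so W_by = −ΔU = nCᵥ(T₁ − T₂).
Cᵥ = 3R/2 = 12.47 J/(mol·K).
W = (3.6)(12.47)(571 − 240) = 14860 J.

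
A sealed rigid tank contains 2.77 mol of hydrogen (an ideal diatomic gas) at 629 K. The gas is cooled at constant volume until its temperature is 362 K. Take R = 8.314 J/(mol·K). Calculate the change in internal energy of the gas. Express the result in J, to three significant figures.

ΔU ≈ -15400 J

Constant volume ⇒ W = 0, so Q = ΔU = nCᵥΔT with Cᵥ = 5R/2 = 20.79 J/(mol·K).
ΔU = (2.77)(20.79)(362 − 629) = -15372 J.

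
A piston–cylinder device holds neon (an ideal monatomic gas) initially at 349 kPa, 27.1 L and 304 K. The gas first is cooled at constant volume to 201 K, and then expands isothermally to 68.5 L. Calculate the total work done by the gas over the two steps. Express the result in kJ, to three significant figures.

Step 1 (isochoric): W = 0 (constant volume).
After step 1: P = 230.8 kPa (V unchanged).
Step 2 (isothermal): W = P₁V₁ ln(V₂/V₁) = (6253) ln(68.5/27.1) = 5799 J.
W_total = 0 + 5799 = 5799 J.

W_total ≈ 5.80 kJ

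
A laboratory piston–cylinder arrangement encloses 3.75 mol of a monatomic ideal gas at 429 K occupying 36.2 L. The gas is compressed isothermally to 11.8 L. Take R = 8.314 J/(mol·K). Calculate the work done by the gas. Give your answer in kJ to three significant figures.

Isothermal: W = nRT ln(V₂/V₁).
W = (3.75)(8.314)(429) × ln(11.8/36.2)
  = 13375 × -1.121
W_by_gas = -14993 J.

W ≈ -15.0 kJ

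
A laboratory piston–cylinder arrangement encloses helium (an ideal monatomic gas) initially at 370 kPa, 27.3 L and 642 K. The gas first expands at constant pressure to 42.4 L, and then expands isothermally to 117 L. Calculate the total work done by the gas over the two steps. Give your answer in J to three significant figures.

W_total ≈ 21500 J

Step 1 (isobaric): W = PΔV = (370 kPa)(42.4 − 27.3 L) = 5587 J.
After step 1: P = 370 kPa, V = 42.4 L, T = 997.1 K.
Step 2 (isothermal): W = P₁V₁ ln(V₂/V₁) = (15688) ln(117/42.4) = 15924 J.
W_total = 5587 + 15924 = 21511 J.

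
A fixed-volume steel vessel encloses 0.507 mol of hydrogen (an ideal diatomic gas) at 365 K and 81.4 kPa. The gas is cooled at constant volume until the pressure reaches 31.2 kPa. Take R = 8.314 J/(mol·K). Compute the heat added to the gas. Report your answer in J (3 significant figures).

Q ≈ -2370 J

Constant volume ⇒ W = 0, so Q = ΔU = nCᵥΔT with Cᵥ = 5R/2 = 20.79 J/(mol·K).
At constant V, T₂/T₁ = P₂/P₁ ⇒ ΔT = T₁(P₂/P₁ − 1) = 365·(31.2/81.4 − 1) = -225.1 K.
ΔU = (0.507)(20.79)(-225.1) = -2372 J.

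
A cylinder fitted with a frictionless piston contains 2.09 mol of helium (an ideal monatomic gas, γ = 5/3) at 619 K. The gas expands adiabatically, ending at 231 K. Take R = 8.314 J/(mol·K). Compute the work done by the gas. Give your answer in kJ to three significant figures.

Adiabatic ⇒ Q = 0, so W_by = −ΔU = nCᵥ(T₁ − T₂).
Cᵥ = 3R/2 = 12.47 J/(mol·K).
W = (2.09)(12.47)(619 − 231) = 10113 J.

W ≈ 10.1 kJ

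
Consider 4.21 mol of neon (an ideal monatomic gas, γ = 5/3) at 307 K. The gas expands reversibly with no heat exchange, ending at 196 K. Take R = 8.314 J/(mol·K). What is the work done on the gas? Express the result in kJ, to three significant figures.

W ≈ -5.83 kJ

Adiabatic ⇒ Q = 0, so W_by = −ΔU = nCᵥ(T₁ − T₂).
Cᵥ = 3R/2 = 12.47 J/(mol·K).
W = (4.21)(12.47)(307 − 196) = 5828 J.
Work on gas = −W_by = -5828 J.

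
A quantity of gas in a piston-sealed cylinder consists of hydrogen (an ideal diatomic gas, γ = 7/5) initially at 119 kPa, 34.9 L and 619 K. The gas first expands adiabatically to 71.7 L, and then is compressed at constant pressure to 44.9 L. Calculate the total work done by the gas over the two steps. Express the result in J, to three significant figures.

Step 1 (adiabatic): W = (P₁V₁ − P₂V₂)/(γ−1) = (4153 − 3114)/0.4 = 2598 J.
After step 1: P = 43.43 kPa, V = 71.7 L, T = 464.1 K.
Step 2 (isobaric): W = PΔV = (43.43 kPa)(44.9 − 71.7 L) = -1164 J.
W_total = 2598 − 1164 = 1434 J.

W_total ≈ 1430 J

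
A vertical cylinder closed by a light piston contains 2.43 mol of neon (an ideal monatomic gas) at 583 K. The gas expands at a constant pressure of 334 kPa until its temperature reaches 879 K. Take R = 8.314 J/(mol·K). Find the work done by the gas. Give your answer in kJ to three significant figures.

W ≈ 5.98 kJ

Isobaric: W = P ΔV = nR ΔT.
W = (2.43)(8.314)(879 − 583) = 5980 J.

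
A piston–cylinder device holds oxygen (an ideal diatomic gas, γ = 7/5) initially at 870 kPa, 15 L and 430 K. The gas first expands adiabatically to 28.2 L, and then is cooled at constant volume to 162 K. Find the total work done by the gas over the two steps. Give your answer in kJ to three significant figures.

Step 1 (adiabatic): W = (P₁V₁ − P₂V₂)/(γ−1) = (13050 − 10138)/0.4 = 7280 J.
Step 2 (isochoric): W = 0 (constant volume).
W_total = 7280 + 0 = 7280 J.

W_total ≈ 7.28 kJ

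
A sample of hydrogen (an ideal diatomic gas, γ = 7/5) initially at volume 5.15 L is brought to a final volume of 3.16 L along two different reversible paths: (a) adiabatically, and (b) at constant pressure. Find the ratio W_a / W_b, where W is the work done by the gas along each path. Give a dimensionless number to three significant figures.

Path (a) adiabatic: W = P₁V₁(1 − (V₁/V₂)^(γ−1))/(γ−1) → W_a/(P₁V₁) = -0.5394.
Path (b) isobaric: W = P₁(V₂ − V₁) → W_b/(P₁V₁) = -0.3864.
W_a / W_b = -0.5394 / -0.3864 = 1.396.

W_a / W_b ≈ 1.40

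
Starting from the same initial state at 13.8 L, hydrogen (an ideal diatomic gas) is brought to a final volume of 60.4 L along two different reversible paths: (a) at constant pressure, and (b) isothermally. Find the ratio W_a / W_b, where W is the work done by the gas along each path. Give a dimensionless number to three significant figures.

W_a / W_b ≈ 2.29

Path (a) isobaric: W = P₁(V₂ − V₁) → W_a/(P₁V₁) = 3.377.
Path (b) isothermal: W = P₁V₁ ln(V₂/V₁) → W_b/(P₁V₁) = 1.476.
W_a / W_b = 3.377 / 1.476 = 2.287.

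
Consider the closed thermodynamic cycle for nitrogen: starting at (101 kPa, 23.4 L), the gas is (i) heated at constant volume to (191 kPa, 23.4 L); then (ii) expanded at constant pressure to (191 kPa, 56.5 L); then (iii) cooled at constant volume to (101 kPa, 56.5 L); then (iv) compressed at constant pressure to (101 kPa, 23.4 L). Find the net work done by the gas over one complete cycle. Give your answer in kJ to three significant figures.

Constant-volume legs do no work.
W(ii) = (191)(56.5 − 23.4) = 6322 J; W(iv) = (101)(23.4 − 56.5) = -3343 J.
W_net = 6322 − 3343 = 2979 J (the clockwise enclosed area).

W_net ≈ 2.98 kJ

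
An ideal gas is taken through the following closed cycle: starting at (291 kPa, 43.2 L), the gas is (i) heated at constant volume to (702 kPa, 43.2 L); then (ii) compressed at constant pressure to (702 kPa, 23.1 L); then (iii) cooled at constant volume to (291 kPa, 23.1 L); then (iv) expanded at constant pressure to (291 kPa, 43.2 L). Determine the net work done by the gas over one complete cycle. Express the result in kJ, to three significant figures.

Constant-volume legs do no work.
W(ii) = (702)(23.1 − 43.2) = -14110 J; W(iv) = (291)(43.2 − 23.1) = 5849 J.
W_net = -14110 + 5849 = -8261 J (the counter-clockwise enclosed area).

W_net ≈ -8.26 kJ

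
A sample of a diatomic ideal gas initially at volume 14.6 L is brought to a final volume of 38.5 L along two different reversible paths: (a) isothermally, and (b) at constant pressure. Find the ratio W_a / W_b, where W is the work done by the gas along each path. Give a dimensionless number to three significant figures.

W_a / W_b ≈ 0.592

Path (a) isothermal: W = P₁V₁ ln(V₂/V₁) → W_a/(P₁V₁) = 0.9696.
Path (b) isobaric: W = P₁(V₂ − V₁) → W_b/(P₁V₁) = 1.637.
W_a / W_b = 0.9696 / 1.637 = 0.5923.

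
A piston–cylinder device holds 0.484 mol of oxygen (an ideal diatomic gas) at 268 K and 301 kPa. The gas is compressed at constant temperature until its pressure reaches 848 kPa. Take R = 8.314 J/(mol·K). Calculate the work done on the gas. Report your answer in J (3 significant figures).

Isothermal process: W = nRT ln(V₂/V₁) = nRT ln(P₁/P₂).
W = (0.484)(8.314)(268) × ln(301/848)
  = 1078 × ln(0.355) = 1078 × -1.036
W_by_gas = -1117 J; work on gas = −W_by = 1117 J.

W ≈ 1120 J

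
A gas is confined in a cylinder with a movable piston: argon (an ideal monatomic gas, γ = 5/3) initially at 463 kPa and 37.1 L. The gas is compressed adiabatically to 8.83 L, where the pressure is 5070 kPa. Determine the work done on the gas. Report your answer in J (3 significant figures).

Adiabatic: W = (P₁V₁ − P₂V₂)/(γ − 1) with γ = 5/3.
P₁V₁ = 17177 J, P₂V₂ = 44768 J.
W = (17177 − 44768) / 0.6667 = -41386 J.
Work on gas = −W_by = 41386 J.

W ≈ 41400 J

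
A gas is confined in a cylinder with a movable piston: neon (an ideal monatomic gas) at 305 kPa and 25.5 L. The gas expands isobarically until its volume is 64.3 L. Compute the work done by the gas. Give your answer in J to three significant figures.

W ≈ 11800 J

Isobaric: W = P ΔV.
W = (305 kPa)(64.3 − 25.5 L) = (305)(38.8) = 11834 J.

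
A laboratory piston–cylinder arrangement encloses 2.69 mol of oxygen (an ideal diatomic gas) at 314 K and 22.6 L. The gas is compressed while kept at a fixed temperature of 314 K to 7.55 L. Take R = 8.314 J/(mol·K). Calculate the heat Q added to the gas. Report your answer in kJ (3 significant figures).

Q ≈ -7.70 kJ

Isothermal ⇒ ΔU = 0, so Q = W = nRT ln(V₂/V₁).
Q = (2.69)(8.314)(314) ln(7.55/22.6) = 7023 × -1.096 = -7699 J.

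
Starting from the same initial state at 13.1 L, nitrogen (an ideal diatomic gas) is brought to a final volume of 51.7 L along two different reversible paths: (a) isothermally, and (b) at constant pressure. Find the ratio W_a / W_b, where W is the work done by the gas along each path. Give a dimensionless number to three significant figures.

W_a / W_b ≈ 0.466

Path (a) isothermal: W = P₁V₁ ln(V₂/V₁) → W_a/(P₁V₁) = 1.373.
Path (b) isobaric: W = P₁(V₂ − V₁) → W_b/(P₁V₁) = 2.947.
W_a / W_b = 1.373 / 2.947 = 0.4659.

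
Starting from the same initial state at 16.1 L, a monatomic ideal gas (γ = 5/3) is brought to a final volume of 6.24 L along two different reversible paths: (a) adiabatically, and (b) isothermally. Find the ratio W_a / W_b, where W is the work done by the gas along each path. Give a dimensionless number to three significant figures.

Path (a) adiabatic: W = P₁V₁(1 − (V₁/V₂)^(γ−1))/(γ−1) → W_a/(P₁V₁) = -1.322.
Path (b) isothermal: W = P₁V₁ ln(V₂/V₁) → W_b/(P₁V₁) = -0.9478.
W_a / W_b = -1.322 / -0.9478 = 1.394.

W_a / W_b ≈ 1.39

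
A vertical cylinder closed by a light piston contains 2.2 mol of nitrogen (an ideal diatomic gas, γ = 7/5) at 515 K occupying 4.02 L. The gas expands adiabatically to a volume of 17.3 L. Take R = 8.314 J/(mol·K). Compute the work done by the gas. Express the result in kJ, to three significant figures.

W ≈ 10.4 kJ

Adiabatic: TV^(γ−1) = const with γ = 7/5.
T₂ = T₁ (V₁/V₂)^(γ−1) = 515 × (4.02/17.3)^0.4 = 515 × 0.5578 = 287.3 K.
W_by = nCᵥ(T₁ − T₂) = (2.2)(20.79)(515 − 287.3) = 10414 J.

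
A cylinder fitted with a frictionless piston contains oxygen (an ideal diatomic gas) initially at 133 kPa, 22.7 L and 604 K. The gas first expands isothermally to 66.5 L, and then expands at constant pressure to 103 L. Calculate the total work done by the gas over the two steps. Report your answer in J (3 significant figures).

W_total ≈ 4900 J

Step 1 (isothermal): W = P₁V₁ ln(V₂/V₁) = (3019) ln(66.5/22.7) = 3245 J.
After step 1: P = 45.4 kPa, V = 66.5 L, T = 604 K.
Step 2 (isobaric): W = PΔV = (45.4 kPa)(103 − 66.5 L) = 1657 J.
W_total = 3245 + 1657 = 4902 J.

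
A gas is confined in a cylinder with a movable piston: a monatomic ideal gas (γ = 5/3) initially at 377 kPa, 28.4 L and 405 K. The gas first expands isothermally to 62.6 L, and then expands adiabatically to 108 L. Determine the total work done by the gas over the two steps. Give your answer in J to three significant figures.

W_total ≈ 13400 J

Step 1 (isothermal): W = P₁V₁ ln(V₂/V₁) = (10707) ln(62.6/28.4) = 8462 J.
After step 1: P = 171 kPa, V = 62.6 L, T = 405 K.
Step 2 (adiabatic): W = (P₁V₁ − P₂V₂)/(γ−1) = (10707 − 7443)/0.667 = 4895 J.
W_total = 8462 + 4895 = 13358 J.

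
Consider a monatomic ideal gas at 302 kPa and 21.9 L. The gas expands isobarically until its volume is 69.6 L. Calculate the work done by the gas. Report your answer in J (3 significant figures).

W ≈ 14400 J

Isobaric: W = P ΔV.
W = (302 kPa)(69.6 − 21.9 L) = (302)(47.7) = 14405 J.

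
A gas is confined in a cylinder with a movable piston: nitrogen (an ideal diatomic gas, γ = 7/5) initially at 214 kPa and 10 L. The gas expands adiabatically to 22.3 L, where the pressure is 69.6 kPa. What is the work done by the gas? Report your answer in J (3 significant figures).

Adiabatic: W = (P₁V₁ − P₂V₂)/(γ − 1) with γ = 7/5.
P₁V₁ = 2140 J, P₂V₂ = 1552 J.
W = (2140 − 1552) / 0.4 = 1470 J.

W ≈ 1470 J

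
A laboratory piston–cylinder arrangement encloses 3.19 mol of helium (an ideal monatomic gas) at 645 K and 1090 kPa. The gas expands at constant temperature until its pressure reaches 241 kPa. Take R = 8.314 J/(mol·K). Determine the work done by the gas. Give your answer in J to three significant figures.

W ≈ 25800 J

Isothermal process: W = nRT ln(V₂/V₁) = nRT ln(P₁/P₂).
W = (3.19)(8.314)(645) × ln(1090/241)
  = 17106 × ln(4.523) = 17106 × 1.509
W_by_gas = 25816 J.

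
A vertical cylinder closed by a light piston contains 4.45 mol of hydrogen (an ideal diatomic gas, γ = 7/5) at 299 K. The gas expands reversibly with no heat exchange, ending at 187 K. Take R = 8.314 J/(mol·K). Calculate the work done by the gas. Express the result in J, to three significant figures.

Adiabatic ⇒ Q = 0, so W_by = −ΔU = nCᵥ(T₁ − T₂).
Cᵥ = 5R/2 = 20.79 J/(mol·K).
W = (4.45)(20.79)(299 − 187) = 10359 J.

W ≈ 10400 J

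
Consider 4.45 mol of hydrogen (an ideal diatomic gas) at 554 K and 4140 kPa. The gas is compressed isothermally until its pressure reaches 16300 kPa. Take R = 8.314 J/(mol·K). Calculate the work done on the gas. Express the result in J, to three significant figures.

Isothermal process: W = nRT ln(V₂/V₁) = nRT ln(P₁/P₂).
W = (4.45)(8.314)(554) × ln(4140/16300)
  = 20497 × ln(0.254) = 20497 × -1.37
W_by_gas = -28090 J; work on gas = −W_by = 28090 J.

W ≈ 28100 J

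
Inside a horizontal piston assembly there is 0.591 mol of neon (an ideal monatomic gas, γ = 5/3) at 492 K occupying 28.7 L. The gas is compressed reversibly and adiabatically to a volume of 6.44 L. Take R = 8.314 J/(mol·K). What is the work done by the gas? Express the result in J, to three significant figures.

W ≈ -6190 J

Adiabatic: TV^(γ−1) = const with γ = 5/3.
T₂ = T₁ (V₁/V₂)^(γ−1) = 492 × (28.7/6.44)^0.667 = 492 × 2.708 = 1332 K.
W_by = nCᵥ(T₁ − T₂) = (0.591)(12.47)(492 − 1332) = -6194 J.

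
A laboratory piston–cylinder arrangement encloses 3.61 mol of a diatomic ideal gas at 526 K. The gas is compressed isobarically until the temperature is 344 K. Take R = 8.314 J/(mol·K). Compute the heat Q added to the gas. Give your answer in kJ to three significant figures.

Isobaric: W = nRΔT = (3.61)(8.314)(-182) = -5462 J.
ΔU = nCᵥΔT with Cᵥ = 5R/2: ΔU = (3.61)(20.79)(-182) = -13656 J.
Q = ΔU + W = -13656 − 5462 = -19119 J.

Q ≈ -19.1 kJ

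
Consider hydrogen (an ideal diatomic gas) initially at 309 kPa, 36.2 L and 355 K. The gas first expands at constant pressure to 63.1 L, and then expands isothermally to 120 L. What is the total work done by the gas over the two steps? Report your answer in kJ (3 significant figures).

W_total ≈ 20.8 kJ

Step 1 (isobaric): W = PΔV = (309 kPa)(63.1 − 36.2 L) = 8312 J.
After step 1: P = 309 kPa, V = 63.1 L, T = 618.8 K.
Step 2 (isothermal): W = P₁V₁ ln(V₂/V₁) = (19498) ln(120/63.1) = 12533 J.
W_total = 8312 + 12533 = 20845 J.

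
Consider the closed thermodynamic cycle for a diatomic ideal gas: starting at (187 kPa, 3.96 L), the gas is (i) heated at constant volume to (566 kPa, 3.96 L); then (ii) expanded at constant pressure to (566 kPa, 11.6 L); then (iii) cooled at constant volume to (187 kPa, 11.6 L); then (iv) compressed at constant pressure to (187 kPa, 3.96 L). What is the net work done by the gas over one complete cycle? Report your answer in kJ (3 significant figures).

Constant-volume legs do no work.
W(ii) = (566)(11.6 − 3.96) = 4324 J; W(iv) = (187)(3.96 − 11.6) = -1429 J.
W_net = 4324 − 1429 = 2896 J (the clockwise enclosed area).

W_net ≈ 2.90 kJ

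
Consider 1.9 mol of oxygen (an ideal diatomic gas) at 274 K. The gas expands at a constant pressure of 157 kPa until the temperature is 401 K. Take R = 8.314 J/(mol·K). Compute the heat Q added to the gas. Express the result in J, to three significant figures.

Isobaric: W = nRΔT = (1.9)(8.314)(127) = 2006 J.
ΔU = nCᵥΔT with Cᵥ = 5R/2: ΔU = (1.9)(20.79)(127) = 5015 J.
Q = ΔU + W = 5015 + 2006 = 7022 J.

Q ≈ 7020 J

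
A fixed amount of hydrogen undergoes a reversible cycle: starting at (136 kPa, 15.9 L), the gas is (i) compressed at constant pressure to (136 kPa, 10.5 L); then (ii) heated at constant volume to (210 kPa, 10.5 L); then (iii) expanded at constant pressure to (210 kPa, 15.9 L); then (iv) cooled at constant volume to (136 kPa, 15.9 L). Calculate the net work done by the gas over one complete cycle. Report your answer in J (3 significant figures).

W_net ≈ 400 J

Constant-volume legs do no work.
W(i) = (136)(10.5 − 15.9) = -734.4 J; W(iii) = (210)(15.9 − 10.5) = 1134 J.
W_net = -734.4 + 1134 = 399.6 J (the clockwise enclosed area).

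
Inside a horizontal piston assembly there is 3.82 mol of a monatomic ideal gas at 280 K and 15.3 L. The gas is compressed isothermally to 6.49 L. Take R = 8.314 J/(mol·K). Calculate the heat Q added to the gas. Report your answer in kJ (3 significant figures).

Q ≈ -7.63 kJ

Isothermal ⇒ ΔU = 0, so Q = W = nRT ln(V₂/V₁).
Q = (3.82)(8.314)(280) ln(6.49/15.3) = 8893 × -0.8576 = -7626 J.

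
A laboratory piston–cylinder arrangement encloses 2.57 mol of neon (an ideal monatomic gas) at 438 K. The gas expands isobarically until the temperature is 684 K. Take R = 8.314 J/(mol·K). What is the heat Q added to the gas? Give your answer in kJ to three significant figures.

Isobaric: W = nRΔT = (2.57)(8.314)(246) = 5256 J.
ΔU = nCᵥΔT with Cᵥ = 3R/2: ΔU = (2.57)(12.47)(246) = 7884 J.
Q = ΔU + W = 7884 + 5256 = 13141 J.

Q ≈ 13.1 kJ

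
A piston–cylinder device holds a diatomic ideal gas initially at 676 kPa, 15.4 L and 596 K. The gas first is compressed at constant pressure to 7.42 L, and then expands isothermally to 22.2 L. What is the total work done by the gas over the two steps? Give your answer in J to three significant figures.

W_total ≈ 103 J

Step 1 (isobaric): W = PΔV = (676 kPa)(7.42 − 15.4 L) = -5394 J.
After step 1: P = 676 kPa, V = 7.42 L, T = 287.2 K.
Step 2 (isothermal): W = P₁V₁ ln(V₂/V₁) = (5016) ln(22.2/7.42) = 5497 J.
W_total = -5394 + 5497 = 102.5 J.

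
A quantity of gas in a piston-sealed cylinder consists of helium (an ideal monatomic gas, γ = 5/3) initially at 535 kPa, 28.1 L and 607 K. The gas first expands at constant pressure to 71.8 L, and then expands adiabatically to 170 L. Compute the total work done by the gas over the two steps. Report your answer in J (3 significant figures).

W_total ≈ 48600 J

Step 1 (isobaric): W = PΔV = (535 kPa)(71.8 − 28.1 L) = 23379 J.
After step 1: P = 535 kPa, V = 71.8 L, T = 1551 K.
Step 2 (adiabatic): W = (P₁V₁ − P₂V₂)/(γ−1) = (38413 − 21624)/0.667 = 25184 J.
W_total = 23379 + 25184 = 48564 J.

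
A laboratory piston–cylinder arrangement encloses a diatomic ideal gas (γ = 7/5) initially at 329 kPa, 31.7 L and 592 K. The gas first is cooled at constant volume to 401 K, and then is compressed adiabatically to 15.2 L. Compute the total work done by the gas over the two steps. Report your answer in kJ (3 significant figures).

Step 1 (isochoric): W = 0 (constant volume).
After step 1: P = 222.9 kPa (V unchanged).
Step 2 (adiabatic): W = (P₁V₁ − P₂V₂)/(γ−1) = (7064 − 9479)/0.4 = -6036 J.
W_total = 0 − 6036 = -6036 J.

W_total ≈ -6.04 kJ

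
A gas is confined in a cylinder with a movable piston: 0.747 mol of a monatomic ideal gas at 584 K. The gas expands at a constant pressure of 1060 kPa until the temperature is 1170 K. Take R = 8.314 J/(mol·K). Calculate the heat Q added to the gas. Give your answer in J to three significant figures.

Isobaric: W = nRΔT = (0.747)(8.314)(586) = 3639 J.
ΔU = nCᵥΔT with Cᵥ = 3R/2: ΔU = (0.747)(12.47)(586) = 5459 J.
Q = ΔU + W = 5459 + 3639 = 9098 J.

Q ≈ 9100 J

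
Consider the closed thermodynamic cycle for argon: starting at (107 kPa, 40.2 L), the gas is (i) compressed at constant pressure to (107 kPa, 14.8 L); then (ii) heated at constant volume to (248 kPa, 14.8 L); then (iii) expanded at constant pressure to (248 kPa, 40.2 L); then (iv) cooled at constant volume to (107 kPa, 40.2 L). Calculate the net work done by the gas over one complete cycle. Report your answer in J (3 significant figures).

W_net ≈ 3580 J

Constant-volume legs do no work.
W(i) = (107)(14.8 − 40.2) = -2718 J; W(iii) = (248)(40.2 − 14.8) = 6299 J.
W_net = -2718 + 6299 = 3581 J (the clockwise enclosed area).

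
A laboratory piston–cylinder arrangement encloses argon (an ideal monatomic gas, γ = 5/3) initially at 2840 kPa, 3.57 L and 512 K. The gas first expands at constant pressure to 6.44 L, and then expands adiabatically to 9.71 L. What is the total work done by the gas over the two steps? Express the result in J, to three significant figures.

Step 1 (isobaric): W = PΔV = (2840 kPa)(6.44 − 3.57 L) = 8151 J.
After step 1: P = 2840 kPa, V = 6.44 L, T = 923.6 K.
Step 2 (adiabatic): W = (P₁V₁ − P₂V₂)/(γ−1) = (18290 − 13910)/0.667 = 6570 J.
W_total = 8151 + 6570 = 14721 J.

W_total ≈ 14700 J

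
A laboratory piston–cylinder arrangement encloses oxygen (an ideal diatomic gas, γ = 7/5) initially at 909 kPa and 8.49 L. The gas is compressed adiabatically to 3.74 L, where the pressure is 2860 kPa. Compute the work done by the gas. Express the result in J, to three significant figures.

Adiabatic: W = (P₁V₁ − P₂V₂)/(γ − 1) with γ = 7/5.
P₁V₁ = 7717 J, P₂V₂ = 10696 J.
W = (7717 − 10696) / 0.4 = -7447 J.

W ≈ -7450 J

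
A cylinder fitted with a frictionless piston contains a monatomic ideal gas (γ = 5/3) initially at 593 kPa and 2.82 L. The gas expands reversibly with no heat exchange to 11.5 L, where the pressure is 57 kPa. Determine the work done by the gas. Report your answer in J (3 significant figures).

W ≈ 1530 J

Adiabatic: W = (P₁V₁ − P₂V₂)/(γ − 1) with γ = 5/3.
P₁V₁ = 1672 J, P₂V₂ = 655.5 J.
W = (1672 − 655.5) / 0.6667 = 1525 J.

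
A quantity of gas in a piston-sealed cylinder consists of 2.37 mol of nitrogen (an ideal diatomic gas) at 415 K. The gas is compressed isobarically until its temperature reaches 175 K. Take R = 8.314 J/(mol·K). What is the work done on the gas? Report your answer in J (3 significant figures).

Isobaric: W = P ΔV = nR ΔT.
W = (2.37)(8.314)(175 − 415) = -4729 J.
Work on gas = −W_by = 4729 J.

W ≈ 4730 J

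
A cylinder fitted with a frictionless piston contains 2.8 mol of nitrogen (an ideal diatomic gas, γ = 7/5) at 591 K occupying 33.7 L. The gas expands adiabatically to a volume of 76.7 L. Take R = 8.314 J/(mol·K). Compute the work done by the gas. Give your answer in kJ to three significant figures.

Adiabatic: TV^(γ−1) = const with γ = 7/5.
T₂ = T₁ (V₁/V₂)^(γ−1) = 591 × (33.7/76.7)^0.4 = 591 × 0.7197 = 425.3 K.
W_by = nCᵥ(T₁ − T₂) = (2.8)(20.79)(591 − 425.3) = 9642 J.

W ≈ 9.64 kJ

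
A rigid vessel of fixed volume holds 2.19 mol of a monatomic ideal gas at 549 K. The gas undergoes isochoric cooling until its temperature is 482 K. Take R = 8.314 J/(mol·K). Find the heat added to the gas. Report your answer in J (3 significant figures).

Q ≈ -1830 J

Constant volume ⇒ W = 0, so Q = ΔU = nCᵥΔT with Cᵥ = 3R/2 = 12.47 J/(mol·K).
ΔU = (2.19)(12.47)(482 − 549) = -1830 J.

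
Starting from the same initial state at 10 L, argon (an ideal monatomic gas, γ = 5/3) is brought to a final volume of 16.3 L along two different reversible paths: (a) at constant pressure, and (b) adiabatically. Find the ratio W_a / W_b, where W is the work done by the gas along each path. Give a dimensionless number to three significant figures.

Path (a) isobaric: W = P₁(V₂ − V₁) → W_a/(P₁V₁) = 0.63.
Path (b) adiabatic: W = P₁V₁(1 − (V₁/V₂)^(γ−1))/(γ−1) → W_b/(P₁V₁) = 0.417.
W_a / W_b = 0.63 / 0.417 = 1.511.

W_a / W_b ≈ 1.51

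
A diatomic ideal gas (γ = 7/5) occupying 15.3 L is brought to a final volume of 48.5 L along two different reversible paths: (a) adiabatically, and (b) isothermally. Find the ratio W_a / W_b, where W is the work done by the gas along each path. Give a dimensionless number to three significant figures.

Path (a) adiabatic: W = P₁V₁(1 − (V₁/V₂)^(γ−1))/(γ−1) → W_a/(P₁V₁) = 0.9241.
Path (b) isothermal: W = P₁V₁ ln(V₂/V₁) → W_b/(P₁V₁) = 1.154.
W_a / W_b = 0.9241 / 1.154 = 0.801.

W_a / W_b ≈ 0.801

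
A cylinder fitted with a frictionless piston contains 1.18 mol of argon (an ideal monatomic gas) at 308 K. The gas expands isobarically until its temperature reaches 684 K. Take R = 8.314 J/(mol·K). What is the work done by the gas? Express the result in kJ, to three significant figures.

W ≈ 3.69 kJ

Isobaric: W = P ΔV = nR ΔT.
W = (1.18)(8.314)(684 − 308) = 3689 J.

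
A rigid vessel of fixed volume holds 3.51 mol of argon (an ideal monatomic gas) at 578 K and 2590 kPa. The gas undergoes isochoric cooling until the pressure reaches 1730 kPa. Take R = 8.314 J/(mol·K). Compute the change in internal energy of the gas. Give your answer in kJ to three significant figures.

Constant volume ⇒ W = 0, so Q = ΔU = nCᵥΔT with Cᵥ = 3R/2 = 12.47 J/(mol·K).
At constant V, T₂/T₁ = P₂/P₁ ⇒ ΔT = T₁(P₂/P₁ − 1) = 578·(1730/2590 − 1) = -191.9 K.
ΔU = (3.51)(12.47)(-191.9) = -8401 J.

ΔU ≈ -8.40 kJ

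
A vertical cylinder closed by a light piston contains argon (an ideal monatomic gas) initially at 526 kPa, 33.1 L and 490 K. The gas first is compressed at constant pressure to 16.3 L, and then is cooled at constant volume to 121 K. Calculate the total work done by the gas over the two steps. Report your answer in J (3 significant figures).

W_total ≈ -8840 J

Step 1 (isobaric): W = PΔV = (526 kPa)(16.3 − 33.1 L) = -8837 J.
Step 2 (isochoric): W = 0 (constant volume).
W_total = -8837 + 0 = -8837 J.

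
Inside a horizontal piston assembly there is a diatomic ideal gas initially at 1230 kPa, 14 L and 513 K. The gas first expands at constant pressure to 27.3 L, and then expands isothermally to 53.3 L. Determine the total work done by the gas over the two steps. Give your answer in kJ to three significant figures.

W_total ≈ 38.8 kJ

Step 1 (isobaric): W = PΔV = (1230 kPa)(27.3 − 14 L) = 16359 J.
After step 1: P = 1230 kPa, V = 27.3 L, T = 1000 K.
Step 2 (isothermal): W = P₁V₁ ln(V₂/V₁) = (33579) ln(53.3/27.3) = 22466 J.
W_total = 16359 + 22466 = 38825 J.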